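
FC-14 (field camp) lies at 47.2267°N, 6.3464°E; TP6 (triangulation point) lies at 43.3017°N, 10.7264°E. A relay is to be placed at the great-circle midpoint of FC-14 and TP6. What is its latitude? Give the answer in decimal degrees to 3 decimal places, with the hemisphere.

45.285°N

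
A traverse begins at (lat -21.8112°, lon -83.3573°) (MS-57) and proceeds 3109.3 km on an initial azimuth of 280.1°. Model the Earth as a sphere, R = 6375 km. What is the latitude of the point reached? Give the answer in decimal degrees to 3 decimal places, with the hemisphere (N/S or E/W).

14.592°S

δ = d/R = 3109.3/6375 = 0.487733 rad
φ₂ = arcsin(sin φ₁ cos δ + cos φ₁ sin δ cos θ)
   = arcsin(-0.37155·0.88340 + 0.92841·0.46862·0.17537) = -14.59161°
λ₂ = λ₁ + atan2(sin θ sin δ cos φ₁, cos δ − sin φ₁ sin φ₂) = -111.82995°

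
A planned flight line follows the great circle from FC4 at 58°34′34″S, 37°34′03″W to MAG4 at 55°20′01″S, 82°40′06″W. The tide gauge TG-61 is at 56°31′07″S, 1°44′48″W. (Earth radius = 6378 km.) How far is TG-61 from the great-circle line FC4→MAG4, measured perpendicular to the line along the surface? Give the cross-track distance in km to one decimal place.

FC4: φ = -58.57611°, λ = -37.56750°
MAG4: φ = -55.33361°, λ = -82.66833°
TG-61: φ = -56.51861°, λ = -1.74667°
δ₁₃ = central angle FC4→TG-61 = 0.333347 rad  (haversine)
θ₁₃ = bearing FC4→TG-61 = 99.347°,  θ₁₂ = bearing FC4→MAG4 = 257.923°
dₓₜ = R·arcsin(sin δ₁₃ · sin(θ₁₃ − θ₁₂)) = 6378·arcsin(0.32721·sin(-158.577°)) = -764.091 km
|dₓₜ| = 764.091 km

764.1 km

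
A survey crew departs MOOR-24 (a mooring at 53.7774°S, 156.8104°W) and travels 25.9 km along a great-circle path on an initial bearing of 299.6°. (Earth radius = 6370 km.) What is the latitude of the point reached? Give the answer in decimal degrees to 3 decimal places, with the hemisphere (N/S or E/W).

δ = d/R = 25.9/6370 = 0.004066 rad
φ₂ = arcsin(sin φ₁ cos δ + cos φ₁ sin δ cos θ)
   = arcsin(-0.80673·0.99999 + 0.59092·0.00407·0.49394) = -53.66184°
λ₂ = λ₁ + atan2(sin θ sin δ cos φ₁, cos δ − sin φ₁ sin φ₂) = -157.15224°

53.662°S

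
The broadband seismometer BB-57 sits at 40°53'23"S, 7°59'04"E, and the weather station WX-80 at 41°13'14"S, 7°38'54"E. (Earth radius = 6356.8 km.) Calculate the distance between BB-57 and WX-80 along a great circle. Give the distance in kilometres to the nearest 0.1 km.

46.2 km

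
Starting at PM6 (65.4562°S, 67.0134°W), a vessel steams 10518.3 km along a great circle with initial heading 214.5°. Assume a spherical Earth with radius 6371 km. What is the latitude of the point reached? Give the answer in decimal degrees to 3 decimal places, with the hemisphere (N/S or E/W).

15.568°S

δ = d/R = 10518.3/6371 = 1.650965 rad
φ₂ = arcsin(sin φ₁ cos δ + cos φ₁ sin δ cos θ)
   = arcsin(-0.90964·-0.08008 + 0.41539·0.99679·-0.82413) = -15.56825°
λ₂ = λ₁ + atan2(sin θ sin δ cos φ₁, cos δ − sin φ₁ sin φ₂) = 148.86662°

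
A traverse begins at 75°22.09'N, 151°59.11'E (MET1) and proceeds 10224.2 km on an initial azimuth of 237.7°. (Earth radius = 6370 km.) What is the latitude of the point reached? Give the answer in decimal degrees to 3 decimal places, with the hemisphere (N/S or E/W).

MET1: φ = +75.36817°, λ = +151.98517°
δ = d/R = 10224.2/6370 = 1.605055 rad
φ₂ = arcsin(sin φ₁ cos δ + cos φ₁ sin δ cos θ)
   = arcsin(0.96757·-0.03425 + 0.25261·0.99941·-0.53435) = -9.67406°
λ₂ = λ₁ + atan2(sin θ sin δ cos φ₁, cos δ − sin φ₁ sin φ₂) = 93.00911°

9.674°S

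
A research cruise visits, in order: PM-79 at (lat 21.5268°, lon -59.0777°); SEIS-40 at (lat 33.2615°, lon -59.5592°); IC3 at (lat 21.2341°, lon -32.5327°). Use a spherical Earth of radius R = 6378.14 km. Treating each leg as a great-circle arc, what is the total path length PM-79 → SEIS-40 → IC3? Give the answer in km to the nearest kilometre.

PM-79→SEIS-40: c = 0.204944 rad, d = 1307.16 km
SEIS-40→IC3: c = 0.466975 rad, d = 2978.43 km
Total = 1307.16 + 2978.43 = 4285.60 km

4286 km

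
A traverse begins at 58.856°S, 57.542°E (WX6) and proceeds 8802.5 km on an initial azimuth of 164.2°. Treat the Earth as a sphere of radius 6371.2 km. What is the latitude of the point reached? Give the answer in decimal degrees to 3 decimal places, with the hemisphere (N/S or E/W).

δ = d/R = 8802.5/6371.2 = 1.381608 rad
φ₂ = arcsin(sin φ₁ cos δ + cos φ₁ sin δ cos θ)
   = arcsin(-0.85587·0.18806 + 0.51719·0.98216·-0.96222) = -40.52105°
λ₂ = λ₁ + atan2(sin θ sin δ cos φ₁, cos δ − sin φ₁ sin φ₂) = -143.05506°

40.521°S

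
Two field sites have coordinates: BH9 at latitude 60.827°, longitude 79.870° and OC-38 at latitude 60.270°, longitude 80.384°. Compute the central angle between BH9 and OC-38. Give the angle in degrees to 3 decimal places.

0.612°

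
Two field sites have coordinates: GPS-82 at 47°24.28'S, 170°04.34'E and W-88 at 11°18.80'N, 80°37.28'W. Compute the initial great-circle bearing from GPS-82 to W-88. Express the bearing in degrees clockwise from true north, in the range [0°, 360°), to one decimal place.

96.5°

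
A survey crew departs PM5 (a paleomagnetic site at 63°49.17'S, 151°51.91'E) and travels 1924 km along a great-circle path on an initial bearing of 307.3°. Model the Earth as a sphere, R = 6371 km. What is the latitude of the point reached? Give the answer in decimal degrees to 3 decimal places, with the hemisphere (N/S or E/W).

51.012°S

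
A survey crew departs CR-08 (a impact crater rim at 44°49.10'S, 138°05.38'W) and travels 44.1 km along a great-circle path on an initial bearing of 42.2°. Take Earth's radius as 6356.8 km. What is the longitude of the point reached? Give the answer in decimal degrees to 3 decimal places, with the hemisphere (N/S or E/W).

137.715°W

CR-08: φ = -44.81833°, λ = -138.08967°
δ = d/R = 44.1/6356.8 = 0.006937 rad
φ₂ = arcsin(sin φ₁ cos δ + cos φ₁ sin δ cos θ)
   = arcsin(-0.70486·0.99998 + 0.70935·0.00694·0.74080) = -44.52326°
λ₂ = λ₁ + atan2(sin θ sin δ cos φ₁, cos δ − sin φ₁ sin φ₂) = -137.71517°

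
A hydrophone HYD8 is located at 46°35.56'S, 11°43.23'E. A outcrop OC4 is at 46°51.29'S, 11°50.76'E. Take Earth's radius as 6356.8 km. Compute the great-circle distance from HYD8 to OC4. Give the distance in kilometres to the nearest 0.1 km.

30.6 km

HYD8: φ = -46.59267°, λ = +11.72050°
OC4: φ = -46.85483°, λ = +11.84600°
Δφ = -0.2622°,  Δλ = 0.1255°
a = sin²(Δφ/2) + cos φ₁ cos φ₂ sin²(Δλ/2) = 0.000006
c = 2·arcsin(√a) = 0.004816 rad = 0.2759°
d = R·c = 6356.8 × 0.004816 = 30.6 km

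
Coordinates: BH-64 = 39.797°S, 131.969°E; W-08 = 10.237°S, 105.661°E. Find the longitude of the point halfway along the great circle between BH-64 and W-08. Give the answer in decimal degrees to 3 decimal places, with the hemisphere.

117.167°E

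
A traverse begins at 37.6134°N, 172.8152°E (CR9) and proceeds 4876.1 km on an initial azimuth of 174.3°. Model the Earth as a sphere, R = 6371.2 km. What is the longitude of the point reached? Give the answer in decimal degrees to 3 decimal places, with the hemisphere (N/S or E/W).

176.783°E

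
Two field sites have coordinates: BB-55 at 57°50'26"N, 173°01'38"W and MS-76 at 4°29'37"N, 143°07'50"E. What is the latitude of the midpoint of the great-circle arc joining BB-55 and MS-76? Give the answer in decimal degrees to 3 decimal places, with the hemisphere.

32.909°N

BB-55: φ = +57.84056°, λ = -173.02722°
MS-76: φ = +4.49361°, λ = +143.13056°
Bx = cos φ₂ cos Δλ = 0.719033,  By = cos φ₂ sin Δλ = -0.690546
φₘ = atan2(sin φ₁ + sin φ₂, √((cos φ₁ + Bx)² + By²)) = 32.90913°
λₘ = λ₁ + atan2(By, cos φ₁ + Bx) = 158.08031°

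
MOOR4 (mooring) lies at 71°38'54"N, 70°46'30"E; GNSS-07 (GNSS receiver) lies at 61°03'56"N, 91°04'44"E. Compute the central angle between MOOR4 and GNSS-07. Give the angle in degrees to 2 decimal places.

MOOR4: φ = +71.64833°, λ = +70.77500°
GNSS-07: φ = +61.06556°, λ = +91.07889°
Δφ = -10.5828°,  Δλ = 20.3039°
a = sin²(Δφ/2) + cos φ₁ cos φ₂ sin²(Δλ/2) = 0.013237
c = 2·arcsin(√a) = 0.230616 rad = 13.2133°

13.21°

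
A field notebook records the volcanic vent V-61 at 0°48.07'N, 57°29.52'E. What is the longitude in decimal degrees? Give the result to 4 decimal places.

57° + 29.52′/60 = 57 + 0.49200 = 57.4920°

57.4920°E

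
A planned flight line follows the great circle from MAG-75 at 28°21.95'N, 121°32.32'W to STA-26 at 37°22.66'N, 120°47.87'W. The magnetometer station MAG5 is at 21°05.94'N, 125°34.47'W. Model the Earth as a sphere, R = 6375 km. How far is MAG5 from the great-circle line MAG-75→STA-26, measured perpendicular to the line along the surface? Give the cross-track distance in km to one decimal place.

365.6 km

MAG-75: φ = +28.36583°, λ = -121.53867°
STA-26: φ = +37.37767°, λ = -120.79783°
MAG5: φ = +21.09900°, λ = -125.57450°
δ₁₃ = central angle MAG-75→MAG5 = 0.142020 rad  (haversine)
θ₁₃ = bearing MAG-75→MAG5 = 207.639°,  θ₁₂ = bearing MAG-75→STA-26 = 3.752°
dₓₜ = R·arcsin(sin δ₁₃ · sin(θ₁₃ − θ₁₂)) = 6375·arcsin(0.14154·sin(203.887°)) = -365.588 km
|dₓₜ| = 365.588 km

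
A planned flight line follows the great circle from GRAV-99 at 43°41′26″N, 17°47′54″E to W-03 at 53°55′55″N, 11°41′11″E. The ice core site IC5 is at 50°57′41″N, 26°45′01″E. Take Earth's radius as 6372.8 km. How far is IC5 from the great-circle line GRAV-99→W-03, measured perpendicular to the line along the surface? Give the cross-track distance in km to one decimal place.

868.8 km

GRAV-99: φ = +43.69056°, λ = +17.79833°
W-03: φ = +53.93194°, λ = +11.68639°
IC5: φ = +50.96139°, λ = +26.75028°
δ₁₃ = central angle GRAV-99→IC5 = 0.165042 rad  (haversine)
θ₁₃ = bearing GRAV-99→IC5 = 36.622°,  θ₁₂ = bearing GRAV-99→W-03 = 340.810°
dₓₜ = R·arcsin(sin δ₁₃ · sin(θ₁₃ − θ₁₂)) = 6372.8·arcsin(0.16429·sin(-304.188°)) = 868.777 km
|dₓₜ| = 868.777 km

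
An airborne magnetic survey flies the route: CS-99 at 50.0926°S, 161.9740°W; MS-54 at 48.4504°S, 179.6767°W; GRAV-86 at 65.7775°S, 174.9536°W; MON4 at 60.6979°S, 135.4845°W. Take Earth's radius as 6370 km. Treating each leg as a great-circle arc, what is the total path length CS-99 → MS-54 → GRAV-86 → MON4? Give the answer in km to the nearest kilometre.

5257 km

CS-99→MS-54: c = 0.203131 rad, d = 1293.94 km
MS-54→GRAV-86: c = 0.305502 rad, d = 1946.05 km
GRAV-86→MON4: c = 0.316649 rad, d = 2017.05 km
Total = 1293.94 + 1946.05 + 2017.05 = 5257.05 km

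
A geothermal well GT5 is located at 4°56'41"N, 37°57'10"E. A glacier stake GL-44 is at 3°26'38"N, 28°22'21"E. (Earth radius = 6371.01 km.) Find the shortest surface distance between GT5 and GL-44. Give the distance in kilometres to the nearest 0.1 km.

GT5: φ = +4.94472°, λ = +37.95278°
GL-44: φ = +3.44389°, λ = +28.37250°
Δφ = -1.5008°,  Δλ = -9.5803°
a = sin²(Δφ/2) + cos φ₁ cos φ₂ sin²(Δλ/2) = 0.007106
c = 2·arcsin(√a) = 0.168799 rad = 9.6714°
d = R·c = 6371.01 × 0.168799 = 1075.4 km

1075.4 km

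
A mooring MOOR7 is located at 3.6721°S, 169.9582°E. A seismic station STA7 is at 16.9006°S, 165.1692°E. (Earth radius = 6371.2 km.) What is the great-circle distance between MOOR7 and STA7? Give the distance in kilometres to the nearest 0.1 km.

1561.1 km

Δφ = -13.2285°,  Δλ = -4.7890°
a = sin²(Δφ/2) + cos φ₁ cos φ₂ sin²(Δλ/2) = 0.014934
c = 2·arcsin(√a) = 0.245023 rad = 14.0388°
d = R·c = 6371.2 × 0.245023 = 1561.1 km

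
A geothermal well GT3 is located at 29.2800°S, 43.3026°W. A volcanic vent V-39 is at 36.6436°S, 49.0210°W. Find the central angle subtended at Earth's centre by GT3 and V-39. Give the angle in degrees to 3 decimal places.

Δφ = -7.3636°,  Δλ = -5.7184°
a = sin²(Δφ/2) + cos φ₁ cos φ₂ sin²(Δλ/2) = 0.005865
c = 2·arcsin(√a) = 0.153316 rad = 8.7844°

8.784°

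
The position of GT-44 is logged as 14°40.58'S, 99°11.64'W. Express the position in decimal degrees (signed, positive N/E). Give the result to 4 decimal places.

lat: 14.6763° S → -14.6763°
lon: 99.1940° W → -99.1940°

-14.6763°, -99.1940°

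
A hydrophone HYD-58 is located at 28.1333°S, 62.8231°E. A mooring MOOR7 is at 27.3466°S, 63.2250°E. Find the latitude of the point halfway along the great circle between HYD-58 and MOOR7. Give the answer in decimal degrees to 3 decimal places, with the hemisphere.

Bx = cos φ₂ cos Δλ = 0.888222,  By = cos φ₂ sin Δλ = 0.006231
φₘ = atan2(sin φ₁ + sin φ₂, √((cos φ₁ + Bx)² + By²)) = -27.74010°
λₘ = λ₁ + atan2(By, cos φ₁ + Bx) = 63.02478°

27.740°S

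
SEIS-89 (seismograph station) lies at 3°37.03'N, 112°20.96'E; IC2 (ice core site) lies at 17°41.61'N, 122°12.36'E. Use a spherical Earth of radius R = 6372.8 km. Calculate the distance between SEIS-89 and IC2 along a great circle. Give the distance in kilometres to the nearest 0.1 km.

SEIS-89: φ = +3.61717°, λ = +112.34933°
IC2: φ = +17.69350°, λ = +122.20600°
Δφ = 14.0763°,  Δλ = 9.8567°
a = sin²(Δφ/2) + cos φ₁ cos φ₂ sin²(Δλ/2) = 0.022031
c = 2·arcsin(√a) = 0.297958 rad = 17.0717°
d = R·c = 6372.8 × 0.297958 = 1898.8 km

1898.8 km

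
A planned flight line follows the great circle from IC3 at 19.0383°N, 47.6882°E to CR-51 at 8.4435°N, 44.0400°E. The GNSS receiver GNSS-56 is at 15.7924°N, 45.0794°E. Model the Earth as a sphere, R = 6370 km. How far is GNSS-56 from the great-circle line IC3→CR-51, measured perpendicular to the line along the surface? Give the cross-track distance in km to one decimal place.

147.4 km

δ₁₃ = central angle IC3→GNSS-56 = 0.071388 rad  (haversine)
θ₁₃ = bearing IC3→GNSS-56 = 217.883°,  θ₁₂ = bearing IC3→CR-51 = 198.960°
dₓₜ = R·arcsin(sin δ₁₃ · sin(θ₁₃ − θ₁₂)) = 6370·arcsin(0.07133·sin(18.923°)) = 147.359 km
|dₓₜ| = 147.359 km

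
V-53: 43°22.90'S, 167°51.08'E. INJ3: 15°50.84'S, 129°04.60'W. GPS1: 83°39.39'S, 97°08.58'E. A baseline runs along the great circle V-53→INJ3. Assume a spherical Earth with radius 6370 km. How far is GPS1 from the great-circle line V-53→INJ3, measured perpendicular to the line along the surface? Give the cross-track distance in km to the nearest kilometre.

V-53: φ = -43.38167°, λ = +167.85133°
INJ3: φ = -15.84733°, λ = -129.07667°
GPS1: φ = -83.65650°, λ = +97.14300°
δ₁₃ = central angle V-53→GPS1 = 0.782462 rad  (haversine)
θ₁₃ = bearing V-53→GPS1 = 188.506°,  θ₁₂ = bearing V-53→INJ3 = 83.299°
dₓₜ = R·arcsin(sin δ₁₃ · sin(θ₁₃ − θ₁₂)) = 6370·arcsin(0.70503·sin(105.207°)) = 4766.215 km
|dₓₜ| = 4766.215 km

4766 km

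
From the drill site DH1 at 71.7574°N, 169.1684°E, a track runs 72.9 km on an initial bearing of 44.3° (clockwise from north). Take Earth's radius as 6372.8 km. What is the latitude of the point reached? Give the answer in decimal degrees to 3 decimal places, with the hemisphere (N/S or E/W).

δ = d/R = 72.9/6372.8 = 0.011439 rad
φ₂ = arcsin(sin φ₁ cos δ + cos φ₁ sin δ cos θ)
   = arcsin(0.94974·0.99993 + 0.31304·0.01144·0.71569) = 72.22079°
λ₂ = λ₁ + atan2(sin θ sin δ cos φ₁, cos δ − sin φ₁ sin φ₂) = 170.66766°

72.221°N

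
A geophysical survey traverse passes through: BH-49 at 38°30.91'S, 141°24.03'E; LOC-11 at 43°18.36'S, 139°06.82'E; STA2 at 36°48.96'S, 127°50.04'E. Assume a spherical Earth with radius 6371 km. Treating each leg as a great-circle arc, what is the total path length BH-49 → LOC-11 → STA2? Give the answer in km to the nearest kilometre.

1765 km

BH-49: φ = -38.51517°, λ = +141.40050°
LOC-11: φ = -43.30600°, λ = +139.11367°
STA2: φ = -36.81600°, λ = +127.83400°
BH-49→LOC-11: c = 0.088880 rad, d = 566.25 km
LOC-11→STA2: c = 0.188221 rad, d = 1199.15 km
Total = 566.25 + 1199.15 = 1765.41 km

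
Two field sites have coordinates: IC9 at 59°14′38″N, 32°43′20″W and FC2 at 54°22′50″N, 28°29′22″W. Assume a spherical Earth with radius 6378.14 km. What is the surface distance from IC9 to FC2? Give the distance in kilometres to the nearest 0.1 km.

599.4 km

IC9: φ = +59.24389°, λ = -32.72222°
FC2: φ = +54.38056°, λ = -28.48944°
Δφ = -4.8633°,  Δλ = 4.2328°
a = sin²(Δφ/2) + cos φ₁ cos φ₂ sin²(Δλ/2) = 0.002206
c = 2·arcsin(√a) = 0.093977 rad = 5.3845°
d = R·c = 6378.14 × 0.093977 = 599.4 km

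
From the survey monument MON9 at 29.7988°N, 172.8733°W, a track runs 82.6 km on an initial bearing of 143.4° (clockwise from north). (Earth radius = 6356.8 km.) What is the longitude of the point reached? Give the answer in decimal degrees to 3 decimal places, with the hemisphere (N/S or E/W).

172.365°W

δ = d/R = 82.6/6356.8 = 0.012994 rad
φ₂ = arcsin(sin φ₁ cos δ + cos φ₁ sin δ cos θ)
   = arcsin(0.49696·0.99992 + 0.86778·0.01299·-0.80282) = 29.20013°
λ₂ = λ₁ + atan2(sin θ sin δ cos φ₁, cos δ − sin φ₁ sin φ₂) = -172.36480°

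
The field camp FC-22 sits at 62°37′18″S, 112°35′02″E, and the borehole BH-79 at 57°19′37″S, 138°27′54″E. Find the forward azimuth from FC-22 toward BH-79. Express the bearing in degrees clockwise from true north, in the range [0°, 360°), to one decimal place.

79.4°

FC-22: φ = -62.62167°, λ = +112.58389°
BH-79: φ = -57.32694°, λ = +138.46500°
Δλ = 25.8811°
y = sin Δλ · cos φ₂ = 0.235645
x = cos φ₁ sin φ₂ − sin φ₁ cos φ₂ cos Δλ = 0.044198
θ = atan2(y, x) = 79.3769° → 79.3769° (mod 360°)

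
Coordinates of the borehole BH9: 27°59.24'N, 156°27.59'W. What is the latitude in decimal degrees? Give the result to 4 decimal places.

27.9873°N

27° + 59.24′/60 = 27 + 0.98733 = 27.9873°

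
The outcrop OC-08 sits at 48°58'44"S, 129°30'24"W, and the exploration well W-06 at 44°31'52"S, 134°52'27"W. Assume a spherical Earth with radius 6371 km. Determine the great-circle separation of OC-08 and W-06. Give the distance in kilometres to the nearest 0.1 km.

OC-08: φ = -48.97889°, λ = -129.50667°
W-06: φ = -44.53111°, λ = -134.87417°
Δφ = 4.4478°,  Δλ = -5.3675°
a = sin²(Δφ/2) + cos φ₁ cos φ₂ sin²(Δλ/2) = 0.002532
c = 2·arcsin(√a) = 0.100672 rad = 5.7681°
d = R·c = 6371 × 0.100672 = 641.4 km

641.4 km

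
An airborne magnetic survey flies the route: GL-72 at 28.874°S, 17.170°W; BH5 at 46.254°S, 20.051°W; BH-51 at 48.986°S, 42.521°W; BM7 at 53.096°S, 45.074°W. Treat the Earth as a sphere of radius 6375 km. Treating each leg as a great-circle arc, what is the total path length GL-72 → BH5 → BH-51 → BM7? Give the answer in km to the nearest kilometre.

4147 km

GL-72→BH5: c = 0.305890 rad, d = 1950.05 km
BH5→BH-51: c = 0.267581 rad, d = 1705.83 km
BH-51→BM7: c = 0.076997 rad, d = 490.86 km
Total = 1950.05 + 1705.83 + 490.86 = 4146.74 km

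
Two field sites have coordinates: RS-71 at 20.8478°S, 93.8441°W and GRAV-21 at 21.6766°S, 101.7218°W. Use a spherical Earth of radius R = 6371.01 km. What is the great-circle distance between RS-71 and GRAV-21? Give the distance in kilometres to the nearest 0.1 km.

821.4 km

Δφ = -0.8288°,  Δλ = -7.8777°
a = sin²(Δφ/2) + cos φ₁ cos φ₂ sin²(Δλ/2) = 0.004150
c = 2·arcsin(√a) = 0.128932 rad = 7.3873°
d = R·c = 6371.01 × 0.128932 = 821.4 km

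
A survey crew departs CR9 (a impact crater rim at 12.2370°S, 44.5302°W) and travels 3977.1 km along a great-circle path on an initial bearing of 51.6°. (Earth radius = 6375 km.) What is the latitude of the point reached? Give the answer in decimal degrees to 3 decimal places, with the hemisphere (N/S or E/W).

10.520°N

δ = d/R = 3977.1/6375 = 0.623859 rad
φ₂ = arcsin(sin φ₁ cos δ + cos φ₁ sin δ cos θ)
   = arcsin(-0.21196·0.81163 + 0.97728·0.58417·0.62115) = 10.52022°
λ₂ = λ₁ + atan2(sin θ sin δ cos φ₁, cos δ − sin φ₁ sin φ₂) = -16.77865°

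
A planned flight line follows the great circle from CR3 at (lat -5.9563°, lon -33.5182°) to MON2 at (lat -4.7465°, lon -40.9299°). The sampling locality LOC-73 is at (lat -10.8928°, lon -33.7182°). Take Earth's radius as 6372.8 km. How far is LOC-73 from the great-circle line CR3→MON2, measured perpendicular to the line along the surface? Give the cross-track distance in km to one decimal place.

545.8 km

δ₁₃ = central angle CR3→LOC-73 = 0.086227 rad  (haversine)
θ₁₃ = bearing CR3→LOC-73 = 182.281°,  θ₁₂ = bearing CR3→MON2 = 278.951°
dₓₜ = R·arcsin(sin δ₁₃ · sin(θ₁₃ − θ₁₂)) = 6372.8·arcsin(0.08612·sin(-96.670°)) = -545.781 km
|dₓₜ| = 545.781 km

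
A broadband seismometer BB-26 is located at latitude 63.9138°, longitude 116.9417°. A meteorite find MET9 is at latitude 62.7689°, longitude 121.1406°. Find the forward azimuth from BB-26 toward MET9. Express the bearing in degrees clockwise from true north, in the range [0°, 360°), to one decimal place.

Δλ = 4.1989°
y = sin Δλ · cos φ₂ = 0.033504
x = cos φ₁ sin φ₂ − sin φ₁ cos φ₂ cos Δλ = -0.018878
θ = atan2(y, x) = 119.3994° → 119.3994° (mod 360°)

119.4°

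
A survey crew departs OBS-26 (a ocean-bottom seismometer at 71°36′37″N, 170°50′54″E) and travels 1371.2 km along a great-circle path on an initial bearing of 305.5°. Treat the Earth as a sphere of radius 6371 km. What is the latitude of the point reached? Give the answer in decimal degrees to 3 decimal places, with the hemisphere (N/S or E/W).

OBS-26: φ = +71.61028°, λ = +170.84833°
δ = d/R = 1371.2/6371 = 0.215225 rad
φ₂ = arcsin(sin φ₁ cos δ + cos φ₁ sin δ cos θ)
   = arcsin(0.94893·0.97693 + 0.31548·0.21357·0.58070) = 75.05295°
λ₂ = λ₁ + atan2(sin θ sin δ cos φ₁, cos δ − sin φ₁ sin φ₂) = 128.46389°

75.053°N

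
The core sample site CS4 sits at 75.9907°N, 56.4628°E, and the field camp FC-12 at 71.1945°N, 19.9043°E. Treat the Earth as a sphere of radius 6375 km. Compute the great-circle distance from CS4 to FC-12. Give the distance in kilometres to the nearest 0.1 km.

Δφ = -4.7962°,  Δλ = -36.5585°
a = sin²(Δφ/2) + cos φ₁ cos φ₂ sin²(Δλ/2) = 0.009428
c = 2·arcsin(√a) = 0.194498 rad = 11.1439°
d = R·c = 6375 × 0.194498 = 1239.9 km

1239.9 km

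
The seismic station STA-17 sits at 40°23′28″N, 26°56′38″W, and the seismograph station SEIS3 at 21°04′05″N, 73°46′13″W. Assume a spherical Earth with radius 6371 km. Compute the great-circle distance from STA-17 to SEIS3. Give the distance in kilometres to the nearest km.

STA-17: φ = +40.39111°, λ = -26.94389°
SEIS3: φ = +21.06806°, λ = -73.77028°
Δφ = -19.3231°,  Δλ = -46.8264°
a = sin²(Δφ/2) + cos φ₁ cos φ₂ sin²(Δλ/2) = 0.140386
c = 2·arcsin(√a) = 0.768105 rad = 44.0092°
d = R·c = 6371 × 0.768105 = 4893.6 km

4894 km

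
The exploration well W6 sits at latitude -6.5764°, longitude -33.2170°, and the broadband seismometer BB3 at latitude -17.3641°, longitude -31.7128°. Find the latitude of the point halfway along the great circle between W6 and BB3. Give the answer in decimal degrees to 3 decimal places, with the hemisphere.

11.971°S

Bx = cos φ₂ cos Δλ = 0.954099,  By = cos φ₂ sin Δλ = 0.025054
φₘ = atan2(sin φ₁ + sin φ₂, √((cos φ₁ + Bx)² + By²)) = -11.97125°
λₘ = λ₁ + atan2(By, cos φ₁ + Bx) = -32.47996°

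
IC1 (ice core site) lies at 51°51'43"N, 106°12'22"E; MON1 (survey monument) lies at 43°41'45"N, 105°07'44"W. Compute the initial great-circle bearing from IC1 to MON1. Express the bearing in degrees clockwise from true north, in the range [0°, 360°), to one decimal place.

22.4°

IC1: φ = +51.86194°, λ = +106.20611°
MON1: φ = +43.69583°, λ = -105.12889°
Δλ = 148.6650°
y = sin Δλ · cos φ₂ = 0.375999
x = cos φ₁ sin φ₂ − sin φ₁ cos φ₂ cos Δλ = 0.912353
θ = atan2(y, x) = 22.3975° → 22.3975° (mod 360°)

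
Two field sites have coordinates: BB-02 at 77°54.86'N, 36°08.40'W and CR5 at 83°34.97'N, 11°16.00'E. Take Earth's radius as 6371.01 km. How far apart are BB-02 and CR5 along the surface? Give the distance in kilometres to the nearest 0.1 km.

1006.5 km

BB-02: φ = +77.91433°, λ = -36.14000°
CR5: φ = +83.58283°, λ = +11.26667°
Δφ = 5.6685°,  Δλ = 47.4067°
a = sin²(Δφ/2) + cos φ₁ cos φ₂ sin²(Δλ/2) = 0.006227
c = 2·arcsin(√a) = 0.157983 rad = 9.0518°
d = R·c = 6371.01 × 0.157983 = 1006.5 km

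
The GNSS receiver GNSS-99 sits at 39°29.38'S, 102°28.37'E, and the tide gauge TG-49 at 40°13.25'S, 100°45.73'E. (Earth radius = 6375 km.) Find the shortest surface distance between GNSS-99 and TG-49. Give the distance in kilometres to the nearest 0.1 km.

167.2 km

GNSS-99: φ = -39.48967°, λ = +102.47283°
TG-49: φ = -40.22083°, λ = +100.76217°
Δφ = -0.7312°,  Δλ = -1.7107°
a = sin²(Δφ/2) + cos φ₁ cos φ₂ sin²(Δλ/2) = 0.000172
c = 2·arcsin(√a) = 0.026232 rad = 1.5030°
d = R·c = 6375 × 0.026232 = 167.2 km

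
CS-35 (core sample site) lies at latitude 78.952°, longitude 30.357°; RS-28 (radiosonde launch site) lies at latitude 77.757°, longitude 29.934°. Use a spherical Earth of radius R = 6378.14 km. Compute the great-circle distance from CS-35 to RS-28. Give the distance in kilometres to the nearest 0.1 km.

133.4 km

Δφ = -1.1950°,  Δλ = -0.4230°
a = sin²(Δφ/2) + cos φ₁ cos φ₂ sin²(Δλ/2) = 0.000109
c = 2·arcsin(√a) = 0.020910 rad = 1.1980°
d = R·c = 6378.14 × 0.020910 = 133.4 km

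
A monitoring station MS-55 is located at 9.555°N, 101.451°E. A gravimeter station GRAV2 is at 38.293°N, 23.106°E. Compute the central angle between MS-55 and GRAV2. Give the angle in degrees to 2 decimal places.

Δφ = 28.7380°,  Δλ = -78.3450°
a = sin²(Δφ/2) + cos φ₁ cos φ₂ sin²(Δλ/2) = 0.370391
c = 2·arcsin(√a) = 1.308583 rad = 74.9763°

74.98°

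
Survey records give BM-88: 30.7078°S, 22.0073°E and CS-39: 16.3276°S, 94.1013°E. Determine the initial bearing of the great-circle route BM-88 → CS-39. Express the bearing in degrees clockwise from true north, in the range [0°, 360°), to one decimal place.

Δλ = 72.0940°
y = sin Δλ · cos φ₂ = 0.913186
x = cos φ₁ sin φ₂ − sin φ₁ cos φ₂ cos Δλ = -0.091036
θ = atan2(y, x) = 95.6931° → 95.6931° (mod 360°)

95.7°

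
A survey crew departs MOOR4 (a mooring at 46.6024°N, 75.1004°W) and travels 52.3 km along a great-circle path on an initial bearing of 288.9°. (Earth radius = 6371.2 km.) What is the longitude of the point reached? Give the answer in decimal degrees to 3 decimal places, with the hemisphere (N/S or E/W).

δ = d/R = 52.3/6371.2 = 0.008209 rad
φ₂ = arcsin(sin φ₁ cos δ + cos φ₁ sin δ cos θ)
   = arcsin(0.72660·0.99997 + 0.68706·0.00821·0.32392) = 46.75291°
λ₂ = λ₁ + atan2(sin θ sin δ cos φ₁, cos δ − sin φ₁ sin φ₂) = -75.74986°

75.750°W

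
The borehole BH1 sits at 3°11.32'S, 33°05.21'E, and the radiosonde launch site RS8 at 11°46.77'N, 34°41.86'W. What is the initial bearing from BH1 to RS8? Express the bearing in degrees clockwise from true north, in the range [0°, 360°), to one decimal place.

BH1: φ = -3.18867°, λ = +33.08683°
RS8: φ = +11.77950°, λ = -34.69767°
Δλ = -67.7845°
y = sin Δλ · cos φ₂ = -0.906272
x = cos φ₁ sin φ₂ − sin φ₁ cos φ₂ cos Δλ = 0.224418
θ = atan2(y, x) = -76.0918° → 283.9082° (mod 360°)

283.9°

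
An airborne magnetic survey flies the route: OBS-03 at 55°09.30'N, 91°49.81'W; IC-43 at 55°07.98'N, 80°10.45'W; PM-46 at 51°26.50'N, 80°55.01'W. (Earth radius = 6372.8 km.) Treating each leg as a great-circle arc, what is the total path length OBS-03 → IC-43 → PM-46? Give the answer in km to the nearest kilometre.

OBS-03: φ = +55.15500°, λ = -91.83017°
IC-43: φ = +55.13300°, λ = -80.17417°
PM-46: φ = +51.44167°, λ = -80.91683°
OBS-03→IC-43: c = 0.116132 rad, d = 740.09 km
IC-43→PM-46: c = 0.064889 rad, d = 413.53 km
Total = 740.09 + 413.53 = 1153.61 km

1154 km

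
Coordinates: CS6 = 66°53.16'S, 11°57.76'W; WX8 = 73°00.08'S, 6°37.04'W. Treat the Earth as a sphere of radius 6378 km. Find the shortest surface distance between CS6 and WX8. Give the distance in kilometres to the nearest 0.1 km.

710.0 km

CS6: φ = -66.88600°, λ = -11.96267°
WX8: φ = -73.00133°, λ = -6.61733°
Δφ = -6.1153°,  Δλ = 5.3453°
a = sin²(Δφ/2) + cos φ₁ cos φ₂ sin²(Δλ/2) = 0.003095
c = 2·arcsin(√a) = 0.111319 rad = 6.3781°
d = R·c = 6378 × 0.111319 = 710.0 km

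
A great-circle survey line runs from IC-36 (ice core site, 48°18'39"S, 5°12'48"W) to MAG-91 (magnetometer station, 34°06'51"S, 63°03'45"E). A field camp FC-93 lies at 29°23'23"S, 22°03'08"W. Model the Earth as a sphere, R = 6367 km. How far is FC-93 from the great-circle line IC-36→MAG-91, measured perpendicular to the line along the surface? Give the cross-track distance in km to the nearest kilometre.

IC-36: φ = -48.31083°, λ = -5.21333°
MAG-91: φ = -34.11417°, λ = +63.06250°
FC-93: φ = -29.38972°, λ = -22.05222°
δ₁₃ = central angle IC-36→FC-93 = 0.399851 rad  (haversine)
θ₁₃ = bearing IC-36→FC-93 = 319.581°,  θ₁₂ = bearing IC-36→MAG-91 = 100.617°
dₓₜ = R·arcsin(sin δ₁₃ · sin(θ₁₃ − θ₁₂)) = 6367·arcsin(0.38928·sin(218.964°)) = -1574.599 km
|dₓₜ| = 1574.599 km

1575 km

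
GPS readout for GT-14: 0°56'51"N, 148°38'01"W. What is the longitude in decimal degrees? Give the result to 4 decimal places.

148° + 38′/60 + 1″/3600 = 148 + 0.63333 + 0.00028 = 148.6336°

148.6336°W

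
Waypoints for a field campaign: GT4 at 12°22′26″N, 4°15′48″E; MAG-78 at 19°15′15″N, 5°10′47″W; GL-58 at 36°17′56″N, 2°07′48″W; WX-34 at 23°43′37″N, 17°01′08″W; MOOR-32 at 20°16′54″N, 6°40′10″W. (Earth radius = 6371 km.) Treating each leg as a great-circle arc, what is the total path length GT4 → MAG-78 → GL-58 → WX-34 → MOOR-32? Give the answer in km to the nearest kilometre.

6316 km

GT4: φ = +12.37389°, λ = +4.26333°
MAG-78: φ = +19.25417°, λ = -5.17972°
GL-58: φ = +36.29889°, λ = -2.13000°
WX-34: φ = +23.72694°, λ = -17.01889°
MOOR-32: φ = +20.28167°, λ = -6.66944°
GT4→MAG-78: c = 0.198807 rad, d = 1266.60 km
MAG-78→GL-58: c = 0.301141 rad, d = 1918.57 km
GL-58→WX-34: c = 0.313526 rad, d = 1997.48 km
WX-34→MOOR-32: c = 0.177876 rad, d = 1133.25 km
Total = 1266.60 + 1918.57 + 1997.48 + 1133.25 = 6315.89 km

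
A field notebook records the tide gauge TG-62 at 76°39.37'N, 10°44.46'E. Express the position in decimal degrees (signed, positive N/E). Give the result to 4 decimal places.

lat: 76.6562° N → +76.6562°
lon: 10.7410° E → +10.7410°

+76.6562°, +10.7410°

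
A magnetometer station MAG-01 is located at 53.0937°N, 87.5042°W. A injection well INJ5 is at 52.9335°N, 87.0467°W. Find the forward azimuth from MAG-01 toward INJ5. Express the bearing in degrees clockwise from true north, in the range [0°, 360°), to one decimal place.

120.0°

Δλ = 0.4575°
y = sin Δλ · cos φ₂ = 0.004813
x = cos φ₁ sin φ₂ − sin φ₁ cos φ₂ cos Δλ = -0.002781
θ = atan2(y, x) = 120.0178° → 120.0178° (mod 360°)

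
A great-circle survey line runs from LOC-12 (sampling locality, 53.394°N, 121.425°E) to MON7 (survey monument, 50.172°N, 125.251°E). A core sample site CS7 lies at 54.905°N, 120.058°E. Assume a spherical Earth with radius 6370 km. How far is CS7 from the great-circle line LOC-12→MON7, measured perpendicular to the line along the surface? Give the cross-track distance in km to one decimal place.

34.5 km

δ₁₃ = central angle LOC-12→CS7 = 0.029844 rad  (haversine)
θ₁₃ = bearing LOC-12→CS7 = 332.635°,  θ₁₂ = bearing LOC-12→MON7 = 142.181°
dₓₜ = R·arcsin(sin δ₁₃ · sin(θ₁₃ − θ₁₂)) = 6370·arcsin(0.02984·sin(190.454°)) = -34.489 km
|dₓₜ| = 34.489 km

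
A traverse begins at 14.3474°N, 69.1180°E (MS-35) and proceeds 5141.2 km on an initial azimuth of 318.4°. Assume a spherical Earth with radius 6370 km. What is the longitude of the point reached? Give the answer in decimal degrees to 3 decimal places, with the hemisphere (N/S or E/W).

27.310°E

δ = d/R = 5141.2/6370 = 0.807096 rad
φ₂ = arcsin(sin φ₁ cos δ + cos φ₁ sin δ cos θ)
   = arcsin(0.24780·0.69160 + 0.96881·0.72228·0.74780) = 43.99963°
λ₂ = λ₁ + atan2(sin θ sin δ cos φ₁, cos δ − sin φ₁ sin φ₂) = 27.30995°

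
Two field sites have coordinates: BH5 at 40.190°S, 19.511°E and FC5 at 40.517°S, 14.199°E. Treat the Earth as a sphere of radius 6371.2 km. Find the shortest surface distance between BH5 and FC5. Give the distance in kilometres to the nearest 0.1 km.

451.5 km

Δφ = -0.3270°,  Δλ = -5.3120°
a = sin²(Δφ/2) + cos φ₁ cos φ₂ sin²(Δλ/2) = 0.001255
c = 2·arcsin(√a) = 0.070872 rad = 4.0606°
d = R·c = 6371.2 × 0.070872 = 451.5 km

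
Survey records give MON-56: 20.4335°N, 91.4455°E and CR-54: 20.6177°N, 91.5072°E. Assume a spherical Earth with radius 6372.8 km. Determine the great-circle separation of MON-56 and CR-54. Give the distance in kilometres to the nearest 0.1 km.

Δφ = 0.1842°,  Δλ = 0.0617°
a = sin²(Δφ/2) + cos φ₁ cos φ₂ sin²(Δλ/2) = 0.000003
c = 2·arcsin(√a) = 0.003369 rad = 0.1931°
d = R·c = 6372.8 × 0.003369 = 21.5 km

21.5 km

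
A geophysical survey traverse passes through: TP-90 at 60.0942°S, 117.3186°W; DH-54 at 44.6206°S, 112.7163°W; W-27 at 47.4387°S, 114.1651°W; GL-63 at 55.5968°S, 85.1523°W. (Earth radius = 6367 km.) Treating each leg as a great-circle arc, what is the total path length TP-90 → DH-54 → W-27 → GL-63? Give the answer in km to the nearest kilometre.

4260 km

TP-90→DH-54: c = 0.274321 rad, d = 1746.60 km
DH-54→W-27: c = 0.052222 rad, d = 332.50 km
W-27→GL-63: c = 0.342485 rad, d = 2180.60 km
Total = 1746.60 + 332.50 + 2180.60 = 4259.70 km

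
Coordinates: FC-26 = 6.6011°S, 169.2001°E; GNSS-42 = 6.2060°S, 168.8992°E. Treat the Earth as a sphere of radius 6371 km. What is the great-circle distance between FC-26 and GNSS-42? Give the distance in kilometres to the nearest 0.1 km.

55.1 km

Δφ = 0.3951°,  Δλ = -0.3009°
a = sin²(Δφ/2) + cos φ₁ cos φ₂ sin²(Δλ/2) = 0.000019
c = 2·arcsin(√a) = 0.008648 rad = 0.4955°
d = R·c = 6371 × 0.008648 = 55.1 km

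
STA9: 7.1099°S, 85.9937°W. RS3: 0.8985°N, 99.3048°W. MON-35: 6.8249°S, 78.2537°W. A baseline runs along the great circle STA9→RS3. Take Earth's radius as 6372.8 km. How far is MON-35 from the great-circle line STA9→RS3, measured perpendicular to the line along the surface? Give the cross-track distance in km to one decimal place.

455.0 km

δ₁₃ = central angle STA9→MON-35 = 0.134181 rad  (haversine)
θ₁₃ = bearing STA9→MON-35 = 88.349°,  θ₁₂ = bearing STA9→RS3 = 300.572°
dₓₜ = R·arcsin(sin δ₁₃ · sin(θ₁₃ − θ₁₂)) = 6372.8·arcsin(0.13378·sin(-212.223°)) = 454.978 km
|dₓₜ| = 454.978 km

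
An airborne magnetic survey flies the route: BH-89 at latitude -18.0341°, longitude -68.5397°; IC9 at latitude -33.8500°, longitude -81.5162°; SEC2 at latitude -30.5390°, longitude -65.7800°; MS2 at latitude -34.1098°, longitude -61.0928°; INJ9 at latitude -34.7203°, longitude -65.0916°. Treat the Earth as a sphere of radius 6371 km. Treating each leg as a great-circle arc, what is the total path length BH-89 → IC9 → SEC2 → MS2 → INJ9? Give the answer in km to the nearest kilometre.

4671 km

BH-89→IC9: c = 0.342329 rad, d = 2180.98 km
IC9→SEC2: c = 0.239225 rad, d = 1524.10 km
SEC2→MS2: c = 0.093053 rad, d = 592.84 km
MS2→INJ9: c = 0.058549 rad, d = 373.02 km
Total = 2180.98 + 1524.10 + 592.84 + 373.02 = 4670.94 km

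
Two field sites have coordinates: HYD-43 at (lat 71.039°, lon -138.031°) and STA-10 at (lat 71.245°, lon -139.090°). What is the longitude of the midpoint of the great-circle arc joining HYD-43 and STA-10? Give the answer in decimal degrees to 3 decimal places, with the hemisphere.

Bx = cos φ₂ cos Δλ = 0.321467,  By = cos φ₂ sin Δλ = -0.005942
φₘ = atan2(sin φ₁ + sin φ₂, √((cos φ₁ + Bx)² + By²)) = 71.14275°
λₘ = λ₁ + atan2(By, cos φ₁ + Bx) = -138.55771°

138.558°W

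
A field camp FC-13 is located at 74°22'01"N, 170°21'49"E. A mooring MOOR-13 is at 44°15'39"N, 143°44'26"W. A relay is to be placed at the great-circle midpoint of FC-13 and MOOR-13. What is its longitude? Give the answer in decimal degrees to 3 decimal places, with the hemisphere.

155.826°W

FC-13: φ = +74.36694°, λ = +170.36361°
MOOR-13: φ = +44.26083°, λ = -143.74056°
Bx = cos φ₂ cos Δλ = 0.498429,  By = cos φ₂ sin Δλ = 0.514264
φₘ = atan2(sin φ₁ + sin φ₂, √((cos φ₁ + Bx)² + By²)) = 60.90694°
λₘ = λ₁ + atan2(By, cos φ₁ + Bx) = -155.82625°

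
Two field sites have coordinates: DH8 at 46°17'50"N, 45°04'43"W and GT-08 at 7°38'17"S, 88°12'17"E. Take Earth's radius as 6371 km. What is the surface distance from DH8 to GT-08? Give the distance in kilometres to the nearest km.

13837 km

DH8: φ = +46.29722°, λ = -45.07861°
GT-08: φ = -7.63806°, λ = +88.20472°
Δφ = -53.9353°,  Δλ = 133.2833°
a = sin²(Δφ/2) + cos φ₁ cos φ₂ sin²(Δλ/2) = 0.782792
c = 2·arcsin(√a) = 2.171937 rad = 124.4428°
d = R·c = 6371 × 2.171937 = 13837.4 km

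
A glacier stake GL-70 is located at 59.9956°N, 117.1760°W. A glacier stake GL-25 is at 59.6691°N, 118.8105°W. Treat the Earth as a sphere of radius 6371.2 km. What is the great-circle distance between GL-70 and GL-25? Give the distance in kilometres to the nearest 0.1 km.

98.3 km

Δφ = -0.3265°,  Δλ = -1.6345°
a = sin²(Δφ/2) + cos φ₁ cos φ₂ sin²(Δλ/2) = 0.000059
c = 2·arcsin(√a) = 0.015426 rad = 0.8839°
d = R·c = 6371.2 × 0.015426 = 98.3 km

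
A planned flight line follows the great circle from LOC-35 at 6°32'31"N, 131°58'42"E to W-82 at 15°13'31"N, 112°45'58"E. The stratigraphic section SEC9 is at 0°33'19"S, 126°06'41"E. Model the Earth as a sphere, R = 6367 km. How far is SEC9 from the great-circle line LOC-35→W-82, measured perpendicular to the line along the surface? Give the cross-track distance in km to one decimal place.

994.3 km

LOC-35: φ = +6.54194°, λ = +131.97833°
W-82: φ = +15.22528°, λ = +112.76611°
SEC9: φ = -0.55528°, λ = +126.11139°
δ₁₃ = central angle LOC-35→SEC9 = 0.160583 rad  (haversine)
θ₁₃ = bearing LOC-35→SEC9 = 219.737°,  θ₁₂ = bearing LOC-35→W-82 = 296.324°
dₓₜ = R·arcsin(sin δ₁₃ · sin(θ₁₃ − θ₁₂)) = 6367·arcsin(0.15989·sin(-76.588°)) = -994.314 km
|dₓₜ| = 994.314 km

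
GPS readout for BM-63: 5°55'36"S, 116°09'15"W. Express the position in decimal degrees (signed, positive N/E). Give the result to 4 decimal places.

lat: 5.9267° S → -5.9267°
lon: 116.1542° W → -116.1542°

-5.9267°, -116.1542°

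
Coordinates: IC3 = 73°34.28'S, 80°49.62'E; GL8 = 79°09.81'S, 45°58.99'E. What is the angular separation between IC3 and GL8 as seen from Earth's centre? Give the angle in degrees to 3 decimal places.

IC3: φ = -73.57133°, λ = +80.82700°
GL8: φ = -79.16350°, λ = +45.98317°
Δφ = -5.5922°,  Δλ = -34.8438°
a = sin²(Δφ/2) + cos φ₁ cos φ₂ sin²(Δλ/2) = 0.007146
c = 2·arcsin(√a) = 0.169273 rad = 9.6986°

9.699°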